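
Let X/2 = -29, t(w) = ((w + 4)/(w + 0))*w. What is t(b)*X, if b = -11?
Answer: 406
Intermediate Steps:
t(w) = 4 + w (t(w) = ((4 + w)/w)*w = 4 + w)
X = -58 (X = 2*(-29) = -58)
t(b)*X = (4 - 11)*(-58) = -7*(-58) = 406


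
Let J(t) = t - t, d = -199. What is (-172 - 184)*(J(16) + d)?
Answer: 70844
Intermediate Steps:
J(t) = 0
(-172 - 184)*(J(16) + d) = (-172 - 184)*(0 - 199) = -356*(-199) = 70844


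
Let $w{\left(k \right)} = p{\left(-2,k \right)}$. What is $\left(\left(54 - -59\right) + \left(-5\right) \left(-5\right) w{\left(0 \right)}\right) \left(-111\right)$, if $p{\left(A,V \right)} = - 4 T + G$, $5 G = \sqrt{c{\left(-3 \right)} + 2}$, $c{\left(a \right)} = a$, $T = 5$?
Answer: $42957 - 555 i \approx 42957.0 - 555.0 i$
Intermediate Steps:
$G = \frac{i}{5}$ ($G = \frac{\sqrt{-3 + 2}}{5} = \frac{\sqrt{-1}}{5} = \frac{i}{5} \approx 0.2 i$)
$p{\left(A,V \right)} = -20 + \frac{i}{5}$ ($p{\left(A,V \right)} = \left(-4\right) 5 + \frac{i}{5} = -20 + \frac{i}{5}$)
$w{\left(k \right)} = -20 + \frac{i}{5}$
$\left(\left(54 - -59\right) + \left(-5\right) \left(-5\right) w{\left(0 \right)}\right) \left(-111\right) = \left(\left(54 - -59\right) + \left(-5\right) \left(-5\right) \left(-20 + \frac{i}{5}\right)\right) \left(-111\right) = \left(\left(54 + 59\right) + 25 \left(-20 + \frac{i}{5}\right)\right) \left(-111\right) = \left(113 - \left(500 - 5 i\right)\right) \left(-111\right) = \left(-387 + 5 i\right) \left(-111\right) = 42957 - 555 i$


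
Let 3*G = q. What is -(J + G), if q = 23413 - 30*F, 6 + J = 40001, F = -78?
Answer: -145738/3 ≈ -48579.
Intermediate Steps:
J = 39995 (J = -6 + 40001 = 39995)
q = 25753 (q = 23413 - 30*(-78) = 23413 + 2340 = 25753)
G = 25753/3 (G = (⅓)*25753 = 25753/3 ≈ 8584.3)
-(J + G) = -(39995 + 25753/3) = -1*145738/3 = -145738/3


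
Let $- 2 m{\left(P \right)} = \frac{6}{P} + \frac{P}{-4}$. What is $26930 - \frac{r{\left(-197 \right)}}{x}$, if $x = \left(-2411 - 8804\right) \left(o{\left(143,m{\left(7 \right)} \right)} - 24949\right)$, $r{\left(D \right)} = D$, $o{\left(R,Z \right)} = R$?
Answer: $\frac{7491906879897}{278199290} \approx 26930.0$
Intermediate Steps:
$m{\left(P \right)} = - \frac{3}{P} + \frac{P}{8}$ ($m{\left(P \right)} = - \frac{\frac{6}{P} + \frac{P}{-4}}{2} = - \frac{\frac{6}{P} + P \left(- \frac{1}{4}\right)}{2} = - \frac{\frac{6}{P} - \frac{P}{4}}{2} = - \frac{3}{P} + \frac{P}{8}$)
$x = 278199290$ ($x = \left(-2411 - 8804\right) \left(143 - 24949\right) = \left(-11215\right) \left(-24806\right) = 278199290$)
$26930 - \frac{r{\left(-197 \right)}}{x} = 26930 - - \frac{197}{278199290} = 26930 + \frac{197}{278199290} = \frac{7491906879897}{278199290}$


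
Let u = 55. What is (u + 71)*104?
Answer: 13104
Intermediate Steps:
(u + 71)*104 = (55 + 71)*104 = 126*104 = 13104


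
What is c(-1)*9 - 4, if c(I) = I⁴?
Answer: 5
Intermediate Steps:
c(-1)*9 - 4 = (-1)⁴*9 - 4 = 1*9 - 4 = 9 - 4 = 5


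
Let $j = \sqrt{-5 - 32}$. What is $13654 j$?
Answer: $13654 i \sqrt{37} \approx 83054.0 i$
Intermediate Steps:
$j = i \sqrt{37}$ ($j = \sqrt{-37} = i \sqrt{37} \approx 6.0828 i$)
$13654 j = 13654 i \sqrt{37}$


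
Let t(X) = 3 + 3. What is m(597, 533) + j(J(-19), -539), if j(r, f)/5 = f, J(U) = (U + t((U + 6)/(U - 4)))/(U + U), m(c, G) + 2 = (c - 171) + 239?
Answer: -2032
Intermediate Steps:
m(c, G) = 66 + c (m(c, G) = -2 + ((c - 171) + 239) = -2 + ((-171 + c) + 239) = -2 + (68 + c) = 66 + c)
t(X) = 6
J(U) = (6 + U)/(2*U) (J(U) = (U + 6)/(U + U) = (6 + U)/((2*U)) = (6 + U)*(1/(2*U)) = (6 + U)/(2*U))
j(r, f) = 5*f
m(597, 533) + j(J(-19), -539) = (66 + 597) + 5*(-539) = 663 - 2695 = -2032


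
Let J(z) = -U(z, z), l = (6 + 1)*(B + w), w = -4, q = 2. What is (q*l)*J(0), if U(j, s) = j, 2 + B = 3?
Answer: 0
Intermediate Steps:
B = 1 (B = -2 + 3 = 1)
l = -21 (l = (6 + 1)*(1 - 4) = 7*(-3) = -21)
J(z) = -z
(q*l)*J(0) = (2*(-21))*(-1*0) = -42*0 = 0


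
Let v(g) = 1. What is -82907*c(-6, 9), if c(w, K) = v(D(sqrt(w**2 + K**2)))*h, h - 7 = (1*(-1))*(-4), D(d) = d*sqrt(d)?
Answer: -911977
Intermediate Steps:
D(d) = d**(3/2)
h = 11 (h = 7 + (1*(-1))*(-4) = 7 - 1*(-4) = 7 + 4 = 11)
c(w, K) = 11 (c(w, K) = 1*11 = 11)
-82907*c(-6, 9) = -82907*11 = -911977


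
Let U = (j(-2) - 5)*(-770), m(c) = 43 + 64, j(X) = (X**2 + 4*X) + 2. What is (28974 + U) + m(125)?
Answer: 34471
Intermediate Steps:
j(X) = 2 + X**2 + 4*X
m(c) = 107
U = 5390 (U = ((2 + (-2)**2 + 4*(-2)) - 5)*(-770) = ((2 + 4 - 8) - 5)*(-770) = (-2 - 5)*(-770) = -7*(-770) = 5390)
(28974 + U) + m(125) = (28974 + 5390) + 107 = 34364 + 107 = 34471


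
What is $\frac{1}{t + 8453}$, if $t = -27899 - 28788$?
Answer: $- \frac{1}{48234} \approx -2.0732 \cdot 10^{-5}$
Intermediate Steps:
$t = -56687$ ($t = -27899 - 28788 = -56687$)
$\frac{1}{t + 8453} = \frac{1}{-56687 + 8453} = \frac{1}{-48234} = - \frac{1}{48234}$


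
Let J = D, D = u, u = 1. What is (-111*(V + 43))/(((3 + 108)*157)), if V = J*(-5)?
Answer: -38/157 ≈ -0.24204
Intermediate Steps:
D = 1
J = 1
V = -5 (V = 1*(-5) = -5)
(-111*(V + 43))/(((3 + 108)*157)) = (-111*(-5 + 43))/(((3 + 108)*157)) = (-111*38)/((111*157)) = -4218/17427 = -4218*1/17427 = -38/157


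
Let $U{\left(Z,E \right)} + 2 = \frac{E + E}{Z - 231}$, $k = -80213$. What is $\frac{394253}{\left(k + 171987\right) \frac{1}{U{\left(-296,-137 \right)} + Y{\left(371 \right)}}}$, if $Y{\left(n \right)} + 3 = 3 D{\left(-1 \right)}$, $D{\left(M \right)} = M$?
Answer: $- \frac{777072663}{24182449} \approx -32.134$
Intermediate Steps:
$U{\left(Z,E \right)} = -2 + \frac{2 E}{-231 + Z}$ ($U{\left(Z,E \right)} = -2 + \frac{E + E}{Z - 231} = -2 + \frac{2 E}{-231 + Z}$)
$Y{\left(n \right)} = -6$ ($Y{\left(n \right)} = -3 + 3 \left(-1\right) = -3 - 3 = -6$)
$\frac{394253}{\left(k + 171987\right) \frac{1}{U{\left(-296,-137 \right)} + Y{\left(371 \right)}}} = \frac{394253}{\left(-80213 + 171987\right) \frac{1}{\frac{2 \left(231 - 137 - -296\right)}{-231 - 296} - 6}} = \frac{394253}{91774 \frac{1}{\frac{2 \left(231 - 137 + 296\right)}{-527} - 6}} = \frac{394253}{91774 \frac{1}{2 \left(- \frac{1}{527}\right) 390 - 6}} = \frac{394253}{91774 \frac{1}{- \frac{780}{527} - 6}} = \frac{394253}{91774 \frac{1}{- \frac{3942}{527}}} = \frac{394253}{91774 \left(- \frac{527}{3942}\right)} = \frac{394253}{- \frac{24182449}{1971}} = 394253 \left(- \frac{1971}{24182449}\right) = - \frac{777072663}{24182449}$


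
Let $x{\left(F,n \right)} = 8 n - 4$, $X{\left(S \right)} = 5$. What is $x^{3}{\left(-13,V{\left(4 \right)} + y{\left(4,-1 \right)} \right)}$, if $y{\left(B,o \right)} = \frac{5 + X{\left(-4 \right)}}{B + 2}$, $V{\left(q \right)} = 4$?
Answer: $\frac{1906624}{27} \approx 70616.0$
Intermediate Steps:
$y{\left(B,o \right)} = \frac{10}{2 + B}$ ($y{\left(B,o \right)} = \frac{5 + 5}{B + 2} = \frac{10}{2 + B}$)
$x{\left(F,n \right)} = -4 + 8 n$
$x^{3}{\left(-13,V{\left(4 \right)} + y{\left(4,-1 \right)} \right)} = \left(-4 + 8 \left(4 + \frac{10}{2 + 4}\right)\right)^{3} = \left(-4 + 8 \left(4 + \frac{10}{6}\right)\right)^{3} = \left(-4 + 8 \left(4 + 10 \cdot \frac{1}{6}\right)\right)^{3} = \left(-4 + 8 \left(4 + \frac{5}{3}\right)\right)^{3} = \left(-4 + 8 \cdot \frac{17}{3}\right)^{3} = \left(-4 + \frac{136}{3}\right)^{3} = \left(\frac{124}{3}\right)^{3} = \frac{1906624}{27}$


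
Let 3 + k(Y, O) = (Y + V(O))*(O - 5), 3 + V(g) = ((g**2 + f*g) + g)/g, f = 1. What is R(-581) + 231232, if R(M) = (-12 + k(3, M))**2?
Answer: 115110471073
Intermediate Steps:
V(g) = -3 + (g**2 + 2*g)/g (V(g) = -3 + ((g**2 + 1*g) + g)/g = -3 + ((g**2 + g) + g)/g = -3 + ((g + g**2) + g)/g = -3 + (g**2 + 2*g)/g)
k(Y, O) = -3 + (-5 + O)*(-1 + O + Y) (k(Y, O) = -3 + (Y + (-1 + O))*(O - 5) = -3 + (-1 + O + Y)*(-5 + O) = -3 + (-5 + O)*(-1 + O + Y))
R(M) = (-25 + M**2 - 3*M)**2 (R(M) = (-12 + (2 + M**2 - 6*M - 5*3 + M*3))**2 = (-12 + (2 + M**2 - 6*M - 15 + 3*M))**2 = (-12 + (-13 + M**2 - 3*M))**2 = (-25 + M**2 - 3*M)**2)
R(-581) + 231232 = (-25 + (-581)**2 - 3*(-581))**2 + 231232 = (-25 + 337561 + 1743)**2 + 231232 = 339279**2 + 231232 = 115110239841 + 231232 = 115110471073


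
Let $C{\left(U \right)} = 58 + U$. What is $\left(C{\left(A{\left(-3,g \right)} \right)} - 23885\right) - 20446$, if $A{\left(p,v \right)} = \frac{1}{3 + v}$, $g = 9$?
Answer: $- \frac{531275}{12} \approx -44273.0$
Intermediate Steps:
$\left(C{\left(A{\left(-3,g \right)} \right)} - 23885\right) - 20446 = \left(\left(58 + \frac{1}{3 + 9}\right) - 23885\right) - 20446 = \left(\left(58 + \frac{1}{12}\right) - 23885\right) - 20446 = \left(\frac{697}{12} - 23885\right) - 20446 = - \frac{285923}{12} - 20446 = - \frac{531275}{12}$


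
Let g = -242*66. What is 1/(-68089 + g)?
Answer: -1/84061 ≈ -1.1896e-5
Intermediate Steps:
g = -15972
1/(-68089 + g) = 1/(-68089 - 15972) = 1/(-84061) = -1/84061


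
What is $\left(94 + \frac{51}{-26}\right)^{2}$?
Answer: $\frac{5726449}{676} \approx 8471.1$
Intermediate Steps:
$\left(94 + \frac{51}{-26}\right)^{2} = \left(94 + 51 \left(- \frac{1}{26}\right)\right)^{2} = \left(94 - \frac{51}{26}\right)^{2} = \left(\frac{2393}{26}\right)^{2} = \frac{5726449}{676}$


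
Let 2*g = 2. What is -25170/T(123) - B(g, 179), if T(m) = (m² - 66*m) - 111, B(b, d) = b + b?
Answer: -1299/230 ≈ -5.6478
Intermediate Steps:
g = 1 (g = (½)*2 = 1)
B(b, d) = 2*b
T(m) = -111 + m² - 66*m
-25170/T(123) - B(g, 179) = -25170/(-111 + 123² - 66*123) - 2 = -25170/(-111 + 15129 - 8118) - 1*2 = -25170/6900 - 2 = -25170*1/6900 - 2 = -839/230 - 2 = -1299/230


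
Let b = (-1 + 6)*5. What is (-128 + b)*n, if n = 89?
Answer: -9167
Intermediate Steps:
b = 25 (b = 5*5 = 25)
(-128 + b)*n = (-128 + 25)*89 = -103*89 = -9167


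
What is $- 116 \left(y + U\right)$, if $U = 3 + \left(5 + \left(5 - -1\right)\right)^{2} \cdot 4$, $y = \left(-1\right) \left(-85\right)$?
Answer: $-66352$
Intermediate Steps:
$y = 85$
$U = 487$ ($U = 3 + \left(5 + \left(5 + 1\right)\right)^{2} \cdot 4 = 3 + \left(5 + 6\right)^{2} \cdot 4 = 3 + 11^{2} \cdot 4 = 3 + 121 \cdot 4 = 3 + 484 = 487$)
$- 116 \left(y + U\right) = - 116 \left(85 + 487\right) = \left(-116\right) 572 = -66352$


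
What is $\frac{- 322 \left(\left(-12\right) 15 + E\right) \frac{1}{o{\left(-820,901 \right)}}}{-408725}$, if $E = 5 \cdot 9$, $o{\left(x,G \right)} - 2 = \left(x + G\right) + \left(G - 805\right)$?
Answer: $- \frac{8694}{14632355} \approx -0.00059416$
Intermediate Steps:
$o{\left(x,G \right)} = -803 + x + 2 G$ ($o{\left(x,G \right)} = 2 + \left(\left(x + G\right) + \left(G - 805\right)\right) = 2 + \left(\left(G + x\right) + \left(-805 + G\right)\right) = 2 + \left(-805 + x + 2 G\right) = -803 + x + 2 G$)
$E = 45$
$\frac{- 322 \left(\left(-12\right) 15 + E\right) \frac{1}{o{\left(-820,901 \right)}}}{-408725} = \frac{- 322 \left(\left(-12\right) 15 + 45\right) \frac{1}{-803 - 820 + 2 \cdot 901}}{-408725} = \frac{\left(-322\right) \left(-180 + 45\right)}{-803 - 820 + 1802} \left(- \frac{1}{408725}\right) = \frac{\left(-322\right) \left(-135\right)}{179} \left(- \frac{1}{408725}\right) = 43470 \cdot \frac{1}{179} \left(- \frac{1}{408725}\right) = \frac{43470}{179} \left(- \frac{1}{408725}\right) = - \frac{8694}{14632355}$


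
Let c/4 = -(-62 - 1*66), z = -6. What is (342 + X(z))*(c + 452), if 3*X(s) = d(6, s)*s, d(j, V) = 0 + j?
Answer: 318120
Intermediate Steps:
d(j, V) = j
c = 512 (c = 4*(-(-62 - 1*66)) = 4*(-(-62 - 66)) = 4*(-1*(-128)) = 4*128 = 512)
X(s) = 2*s (X(s) = (6*s)/3 = 2*s)
(342 + X(z))*(c + 452) = (342 + 2*(-6))*(512 + 452) = (342 - 12)*964 = 330*964 = 318120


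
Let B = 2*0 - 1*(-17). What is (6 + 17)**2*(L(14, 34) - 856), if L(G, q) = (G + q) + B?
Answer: -418439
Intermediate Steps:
B = 17 (B = 0 + 17 = 17)
L(G, q) = 17 + G + q (L(G, q) = (G + q) + 17 = 17 + G + q)
(6 + 17)**2*(L(14, 34) - 856) = (6 + 17)**2*((17 + 14 + 34) - 856) = 23**2*(65 - 856) = 529*(-791) = -418439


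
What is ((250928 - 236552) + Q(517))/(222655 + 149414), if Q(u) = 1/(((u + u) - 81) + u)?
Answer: 21132721/546941430 ≈ 0.038638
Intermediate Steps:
Q(u) = 1/(-81 + 3*u) (Q(u) = 1/((2*u - 81) + u) = 1/((-81 + 2*u) + u) = 1/(-81 + 3*u))
((250928 - 236552) + Q(517))/(222655 + 149414) = ((250928 - 236552) + 1/(3*(-27 + 517)))/(222655 + 149414) = (14376 + (⅓)/490)/372069 = (14376 + (⅓)*(1/490))*(1/372069) = (14376 + 1/1470)*(1/372069) = (21132721/1470)*(1/372069) = 21132721/546941430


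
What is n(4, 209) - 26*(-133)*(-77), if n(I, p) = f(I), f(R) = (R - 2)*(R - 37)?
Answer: -266332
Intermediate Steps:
f(R) = (-37 + R)*(-2 + R) (f(R) = (-2 + R)*(-37 + R) = (-37 + R)*(-2 + R))
n(I, p) = 74 + I**2 - 39*I
n(4, 209) - 26*(-133)*(-77) = (74 + 4**2 - 39*4) - 26*(-133)*(-77) = (74 + 16 - 156) + 3458*(-77) = -66 - 266266 = -266332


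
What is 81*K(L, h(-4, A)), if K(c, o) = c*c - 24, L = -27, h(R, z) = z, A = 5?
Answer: 57105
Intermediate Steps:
K(c, o) = -24 + c² (K(c, o) = c² - 24 = -24 + c²)
81*K(L, h(-4, A)) = 81*(-24 + (-27)²) = 81*(-24 + 729) = 81*705 = 57105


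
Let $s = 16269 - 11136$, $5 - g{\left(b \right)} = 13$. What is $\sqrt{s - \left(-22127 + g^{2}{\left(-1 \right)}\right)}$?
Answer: $2 \sqrt{6799} \approx 164.91$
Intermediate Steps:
$g{\left(b \right)} = -8$ ($g{\left(b \right)} = 5 - 13 = -8$)
$s = 5133$
$\sqrt{s - \left(-22127 + g^{2}{\left(-1 \right)}\right)} = \sqrt{5133 + \left(22127 - \left(-8\right)^{2}\right)} = \sqrt{5133 + \left(22127 - 64\right)} = \sqrt{5133 + 22063} = \sqrt{27196} = 2 \sqrt{6799}$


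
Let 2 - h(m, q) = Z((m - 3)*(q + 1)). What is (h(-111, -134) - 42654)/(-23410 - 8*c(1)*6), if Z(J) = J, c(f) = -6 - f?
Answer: 28907/11537 ≈ 2.5056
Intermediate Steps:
h(m, q) = 2 - (1 + q)*(-3 + m) (h(m, q) = 2 - (m - 3)*(q + 1) = 2 - (-3 + m)*(1 + q) = 2 - (1 + q)*(-3 + m))
(h(-111, -134) - 42654)/(-23410 - 8*c(1)*6) = ((5 - 1*(-111) + 3*(-134) - 1*(-111)*(-134)) - 42654)/(-23410 - 8*(-6 - 1*1)*6) = ((5 + 111 - 402 - 14874) - 42654)/(-23410 - 8*(-6 - 1)*6) = (-15160 - 42654)/(-23410 - 8*(-7)*6) = -57814/(-23410 + 56*6) = -57814/(-23410 + 336) = -57814/(-23074) = -57814*(-1/23074) = 28907/11537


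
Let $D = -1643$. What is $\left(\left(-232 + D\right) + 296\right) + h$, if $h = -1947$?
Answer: $-3526$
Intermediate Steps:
$\left(\left(-232 + D\right) + 296\right) + h = \left(\left(-232 - 1643\right) + 296\right) - 1947 = \left(-1875 + 296\right) - 1947 = -1579 - 1947 = -3526$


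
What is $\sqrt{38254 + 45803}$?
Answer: $\sqrt{84057} \approx 289.93$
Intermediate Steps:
$\sqrt{38254 + 45803} = \sqrt{84057}$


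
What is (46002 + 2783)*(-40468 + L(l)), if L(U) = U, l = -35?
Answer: -1975938855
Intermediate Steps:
(46002 + 2783)*(-40468 + L(l)) = (46002 + 2783)*(-40468 - 35) = 48785*(-40503) = -1975938855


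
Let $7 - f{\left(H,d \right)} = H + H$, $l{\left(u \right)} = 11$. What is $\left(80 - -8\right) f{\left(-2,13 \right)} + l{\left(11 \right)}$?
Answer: $979$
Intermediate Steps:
$f{\left(H,d \right)} = 7 - 2 H$ ($f{\left(H,d \right)} = 7 - \left(H + H\right) = 7 - 2 H$)
$\left(80 - -8\right) f{\left(-2,13 \right)} + l{\left(11 \right)} = \left(80 - -8\right) \left(7 - -4\right) + 11 = \left(80 + 8\right) \left(7 + 4\right) + 11 = 88 \cdot 11 + 11 = 968 + 11 = 979$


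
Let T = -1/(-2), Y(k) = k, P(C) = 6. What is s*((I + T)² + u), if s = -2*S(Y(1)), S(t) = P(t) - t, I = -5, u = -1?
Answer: -385/2 ≈ -192.50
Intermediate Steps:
T = ½ (T = -1*(-½) = ½ ≈ 0.50000)
S(t) = 6 - t
s = -10 (s = -2*(6 - 1*1) = -2*(6 - 1) = -2*5 = -10)
s*((I + T)² + u) = -10*((-5 + ½)² - 1) = -10*((-9/2)² - 1) = -10*(81/4 - 1) = -10*77/4 = -385/2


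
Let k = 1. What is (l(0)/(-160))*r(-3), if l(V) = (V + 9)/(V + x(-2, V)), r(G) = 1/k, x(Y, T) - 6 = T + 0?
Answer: -3/320 ≈ -0.0093750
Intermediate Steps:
x(Y, T) = 6 + T (x(Y, T) = 6 + (T + 0) = 6 + T)
r(G) = 1 (r(G) = 1/1 = 1*1 = 1)
l(V) = (9 + V)/(6 + 2*V) (l(V) = (V + 9)/(V + (6 + V)) = (9 + V)/(6 + 2*V))
(l(0)/(-160))*r(-3) = (((9 + 0)/(2*(3 + 0)))/(-160))*1 = (((½)*9/3)*(-1/160))*1 = (((½)*(⅓)*9)*(-1/160))*1 = ((3/2)*(-1/160))*1 = -3/320*1 = -3/320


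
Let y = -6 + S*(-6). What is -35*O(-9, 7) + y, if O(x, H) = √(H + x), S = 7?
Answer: -48 - 35*I*√2 ≈ -48.0 - 49.497*I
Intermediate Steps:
y = -48 (y = -6 + 7*(-6) = -6 - 42 = -48)
-35*O(-9, 7) + y = -35*√(7 - 9) - 48 = -35*I*√2 - 48 = -48 - 35*I*√2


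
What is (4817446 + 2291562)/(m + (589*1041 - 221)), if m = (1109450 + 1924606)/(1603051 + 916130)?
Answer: 746203245102/64336650251 ≈ 11.598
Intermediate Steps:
m = 1011352/839727 (m = 3034056/2519181 = 3034056*(1/2519181) = 1011352/839727 ≈ 1.2044)
(4817446 + 2291562)/(m + (589*1041 - 221)) = (4817446 + 2291562)/(1011352/839727 + (589*1041 - 221)) = 7109008/(1011352/839727 + (613149 - 221)) = 7109008/(1011352/839727 + 612928) = 7109008/(514693202008/839727) = 7109008*(839727/514693202008) = 746203245102/64336650251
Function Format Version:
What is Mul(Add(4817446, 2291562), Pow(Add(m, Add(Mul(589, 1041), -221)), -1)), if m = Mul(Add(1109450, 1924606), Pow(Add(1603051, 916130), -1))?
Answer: Rational(746203245102, 64336650251) ≈ 11.598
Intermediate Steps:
m = Rational(1011352, 839727) (m = Mul(3034056, Pow(2519181, -1)) = Mul(3034056, Rational(1, 2519181)) = Rational(1011352, 839727) ≈ 1.2044)
Mul(Add(4817446, 2291562), Pow(Add(m, Add(Mul(589, 1041), -221)), -1)) = Mul(Add(4817446, 2291562), Pow(Add(Rational(1011352, 839727), Add(Mul(589, 1041), -221)), -1)) = Mul(7109008, Pow(Add(Rational(1011352, 839727), Add(613149, -221)), -1)) = Mul(7109008, Pow(Add(Rational(1011352, 839727), 612928), -1)) = Mul(7109008, Pow(Rational(514693202008, 839727), -1)) = Mul(7109008, Rational(839727, 514693202008)) = Rational(746203245102, 64336650251)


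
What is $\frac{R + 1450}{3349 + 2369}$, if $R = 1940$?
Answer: $\frac{565}{953} \approx 0.59286$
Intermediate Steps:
$\frac{R + 1450}{3349 + 2369} = \frac{1940 + 1450}{3349 + 2369} = \frac{3390}{5718} = 3390 \cdot \frac{1}{5718} = \frac{565}{953}$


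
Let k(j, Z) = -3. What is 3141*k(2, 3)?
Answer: -9423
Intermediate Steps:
3141*k(2, 3) = 3141*(-3) = -9423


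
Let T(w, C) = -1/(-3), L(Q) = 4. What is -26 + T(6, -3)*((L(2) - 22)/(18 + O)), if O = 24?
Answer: -183/7 ≈ -26.143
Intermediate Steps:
T(w, C) = ⅓ (T(w, C) = -1*(-⅓) = ⅓)
-26 + T(6, -3)*((L(2) - 22)/(18 + O)) = -26 + ((4 - 22)/(18 + 24))/3 = -26 + (-18/42)/3 = -26 + (-18*1/42)/3 = -26 + (⅓)*(-3/7) = -26 - ⅐ = -183/7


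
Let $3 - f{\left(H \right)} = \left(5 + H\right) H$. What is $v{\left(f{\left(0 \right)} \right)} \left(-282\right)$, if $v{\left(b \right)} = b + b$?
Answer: $-1692$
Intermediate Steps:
$f{\left(H \right)} = 3 - H \left(5 + H\right)$ ($f{\left(H \right)} = 3 - \left(5 + H\right) H = 3 - H \left(5 + H\right)$)
$v{\left(b \right)} = 2 b$
$v{\left(f{\left(0 \right)} \right)} \left(-282\right) = 2 \left(3 - 0^{2} - 0\right) \left(-282\right) = 2 \left(3 - 0 + 0\right) \left(-282\right) = 2 \left(3 + 0 + 0\right) \left(-282\right) = 2 \cdot 3 \left(-282\right) = 6 \left(-282\right) = -1692$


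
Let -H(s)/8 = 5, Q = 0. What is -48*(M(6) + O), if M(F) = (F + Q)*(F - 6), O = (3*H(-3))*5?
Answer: 28800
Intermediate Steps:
H(s) = -40 (H(s) = -8*5 = -40)
O = -600 (O = (3*(-40))*5 = -120*5 = -600)
M(F) = F*(-6 + F) (M(F) = (F + 0)*(F - 6) = F*(-6 + F))
-48*(M(6) + O) = -48*(6*(-6 + 6) - 600) = -48*(6*0 - 600) = -48*(0 - 600) = -48*(-600) = 28800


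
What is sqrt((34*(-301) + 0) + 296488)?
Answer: 9*sqrt(3534) ≈ 535.03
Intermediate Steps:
sqrt((34*(-301) + 0) + 296488) = sqrt((-10234 + 0) + 296488) = sqrt(-10234 + 296488) = sqrt(286254) = 9*sqrt(3534)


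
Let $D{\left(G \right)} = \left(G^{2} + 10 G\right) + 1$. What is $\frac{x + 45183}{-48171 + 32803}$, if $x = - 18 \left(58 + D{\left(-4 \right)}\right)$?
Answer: $- \frac{44553}{15368} \approx -2.8991$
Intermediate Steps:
$D{\left(G \right)} = 1 + G^{2} + 10 G$
$x = -630$ ($x = - 18 \left(58 + \left(1 + \left(-4\right)^{2} + 10 \left(-4\right)\right)\right) = - 18 \left(58 + \left(1 + 16 - 40\right)\right) = - 18 \left(58 - 23\right) = \left(-18\right) 35 = -630$)
$\frac{x + 45183}{-48171 + 32803} = \frac{-630 + 45183}{-48171 + 32803} = \frac{44553}{-15368} = 44553 \left(- \frac{1}{15368}\right) = - \frac{44553}{15368}$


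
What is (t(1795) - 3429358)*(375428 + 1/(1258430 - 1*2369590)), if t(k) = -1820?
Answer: -715676096241031131/555580 ≈ -1.2882e+12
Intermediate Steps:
(t(1795) - 3429358)*(375428 + 1/(1258430 - 1*2369590)) = (-1820 - 3429358)*(375428 + 1/(1258430 - 1*2369590)) = -3431178*(375428 + 1/(1258430 - 2369590)) = -3431178*(375428 + 1/(-1111160)) = -3431178*(375428 - 1/1111160) = -3431178*417160576479/1111160 = -715676096241031131/555580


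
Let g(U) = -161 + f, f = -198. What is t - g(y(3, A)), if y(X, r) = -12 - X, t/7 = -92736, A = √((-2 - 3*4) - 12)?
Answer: -648793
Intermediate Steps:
A = I*√26 (A = √((-2 - 12) - 12) = √(-14 - 12) = √(-26) = I*√26 ≈ 5.099*I)
t = -649152 (t = 7*(-92736) = -649152)
g(U) = -359 (g(U) = -161 - 198 = -359)
t - g(y(3, A)) = -649152 - 1*(-359) = -649152 + 359 = -648793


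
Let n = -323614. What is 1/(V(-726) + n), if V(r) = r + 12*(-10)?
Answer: -1/324460 ≈ -3.0820e-6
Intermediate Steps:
V(r) = -120 + r (V(r) = r - 120 = -120 + r)
1/(V(-726) + n) = 1/((-120 - 726) - 323614) = 1/(-846 - 323614) = 1/(-324460) = -1/324460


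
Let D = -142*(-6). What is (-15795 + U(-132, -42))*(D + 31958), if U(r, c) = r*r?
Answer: 53447490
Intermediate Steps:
D = 852
U(r, c) = r²
(-15795 + U(-132, -42))*(D + 31958) = (-15795 + (-132)²)*(852 + 31958) = (-15795 + 17424)*32810 = 1629*32810 = 53447490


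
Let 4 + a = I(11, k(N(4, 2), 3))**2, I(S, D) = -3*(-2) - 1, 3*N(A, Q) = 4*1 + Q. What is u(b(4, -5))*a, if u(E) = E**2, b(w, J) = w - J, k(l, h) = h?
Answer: 1701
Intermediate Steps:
N(A, Q) = 4/3 + Q/3 (N(A, Q) = (4*1 + Q)/3 = (4 + Q)/3 = 4/3 + Q/3)
I(S, D) = 5 (I(S, D) = 6 - 1 = 5)
a = 21 (a = -4 + 5**2 = -4 + 25 = 21)
u(b(4, -5))*a = (4 - 1*(-5))**2*21 = (4 + 5)**2*21 = 9**2*21 = 81*21 = 1701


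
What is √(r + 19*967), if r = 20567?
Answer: 2*√9735 ≈ 197.33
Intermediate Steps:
√(r + 19*967) = √(20567 + 19*967) = √(20567 + 18373) = √38940 = 2*√9735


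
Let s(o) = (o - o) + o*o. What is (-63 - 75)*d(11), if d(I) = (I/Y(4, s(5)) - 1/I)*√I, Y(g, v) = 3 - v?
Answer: 897*√11/11 ≈ 270.46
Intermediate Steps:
s(o) = o² (s(o) = 0 + o² = o²)
d(I) = √I*(-1/I - I/22) (d(I) = (I/(3 - 1*5²) - 1/I)*√I = (I/(3 - 1*25) - 1/I)*√I = (I/(3 - 25) - 1/I)*√I = (I/(-22) - 1/I)*√I = (I*(-1/22) - 1/I)*√I = (-I/22 - 1/I)*√I = (-1/I - I/22)*√I = √I*(-1/I - I/22))
(-63 - 75)*d(11) = (-63 - 75)*((-22 - 1*11²)/(22*√11)) = -69*√11/11*(-22 - 1*121)/11 = -69*√11/11*(-22 - 121)/11 = -69*√11/11*(-143)/11 = -(-897)*√11/11 = 897*√11/11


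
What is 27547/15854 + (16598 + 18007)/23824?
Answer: 602453699/188852848 ≈ 3.1901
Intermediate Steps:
27547/15854 + (16598 + 18007)/23824 = 27547*(1/15854) + 34605*(1/23824) = 27547/15854 + 34605/23824 = 602453699/188852848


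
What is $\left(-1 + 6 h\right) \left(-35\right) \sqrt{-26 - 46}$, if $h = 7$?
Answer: $- 8610 i \sqrt{2} \approx - 12176.0 i$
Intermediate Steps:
$\left(-1 + 6 h\right) \left(-35\right) \sqrt{-26 - 46} = \left(-1 + 6 \cdot 7\right) \left(-35\right) \sqrt{-26 - 46} = \left(-1 + 42\right) \left(-35\right) \sqrt{-72} = 41 \left(-35\right) 6 i \sqrt{2} = - 1435 \cdot 6 i \sqrt{2} = - 8610 i \sqrt{2}$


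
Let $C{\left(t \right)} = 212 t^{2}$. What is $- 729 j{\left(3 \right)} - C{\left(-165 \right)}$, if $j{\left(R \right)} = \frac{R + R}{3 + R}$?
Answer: $-5772429$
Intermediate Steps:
$j{\left(R \right)} = \frac{2 R}{3 + R}$
$- 729 j{\left(3 \right)} - C{\left(-165 \right)} = - 729 \cdot 2 \cdot 3 \frac{1}{3 + 3} - 212 \left(-165\right)^{2} = - 729 \cdot 2 \cdot 3 \cdot \frac{1}{6} - 212 \cdot 27225 = - 729 \cdot 2 \cdot 3 \cdot \frac{1}{6} - 5771700 = \left(-729\right) 1 - 5771700 = -729 - 5771700 = -5772429$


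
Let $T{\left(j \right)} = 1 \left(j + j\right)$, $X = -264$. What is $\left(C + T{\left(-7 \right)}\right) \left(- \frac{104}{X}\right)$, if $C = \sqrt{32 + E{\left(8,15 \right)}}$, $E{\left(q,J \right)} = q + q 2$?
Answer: $- \frac{182}{33} + \frac{26 \sqrt{14}}{33} \approx -2.5672$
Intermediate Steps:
$E{\left(q,J \right)} = 3 q$ ($E{\left(q,J \right)} = q + 2 q = 3 q$)
$T{\left(j \right)} = 2 j$ ($T{\left(j \right)} = 1 \cdot 2 j = 2 j$)
$C = 2 \sqrt{14}$ ($C = \sqrt{32 + 3 \cdot 8} = \sqrt{32 + 24} = \sqrt{56} = 2 \sqrt{14} \approx 7.4833$)
$\left(C + T{\left(-7 \right)}\right) \left(- \frac{104}{X}\right) = \left(2 \sqrt{14} + 2 \left(-7\right)\right) \left(- \frac{104}{-264}\right) = \left(2 \sqrt{14} - 14\right) \left(\left(-104\right) \left(- \frac{1}{264}\right)\right) = \left(-14 + 2 \sqrt{14}\right) \frac{13}{33} = - \frac{182}{33} + \frac{26 \sqrt{14}}{33}$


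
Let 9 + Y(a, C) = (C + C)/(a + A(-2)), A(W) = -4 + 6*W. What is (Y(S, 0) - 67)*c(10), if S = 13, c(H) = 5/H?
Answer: -38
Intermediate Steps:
Y(a, C) = -9 + 2*C/(-16 + a) (Y(a, C) = -9 + (C + C)/(a + (-4 + 6*(-2))) = -9 + (2*C)/(a + (-4 - 12)) = -9 + (2*C)/(a - 16) = -9 + (2*C)/(-16 + a) = -9 + 2*C/(-16 + a))
(Y(S, 0) - 67)*c(10) = ((144 - 9*13 + 2*0)/(-16 + 13) - 67)*(5/10) = ((144 - 117 + 0)/(-3) - 67)*(5*(1/10)) = (-1/3*27 - 67)*(1/2) = (-9 - 67)*(1/2) = -76*1/2 = -38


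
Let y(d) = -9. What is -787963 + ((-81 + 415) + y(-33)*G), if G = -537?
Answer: -782796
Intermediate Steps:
-787963 + ((-81 + 415) + y(-33)*G) = -787963 + ((-81 + 415) - 9*(-537)) = -787963 + (334 + 4833) = -787963 + 5167 = -782796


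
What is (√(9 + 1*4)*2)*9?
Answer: 18*√13 ≈ 64.900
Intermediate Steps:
(√(9 + 1*4)*2)*9 = (√(9 + 4)*2)*9 = (√13*2)*9 = (2*√13)*9 = 18*√13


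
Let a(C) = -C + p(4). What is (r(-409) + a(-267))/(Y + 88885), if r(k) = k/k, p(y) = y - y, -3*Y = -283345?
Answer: 201/137500 ≈ 0.0014618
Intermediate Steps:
Y = 283345/3 (Y = -⅓*(-283345) = 283345/3 ≈ 94448.)
p(y) = 0
r(k) = 1
a(C) = -C (a(C) = -C + 0 = -C)
(r(-409) + a(-267))/(Y + 88885) = (1 - 1*(-267))/(283345/3 + 88885) = (1 + 267)/(550000/3) = 268*(3/550000) = 201/137500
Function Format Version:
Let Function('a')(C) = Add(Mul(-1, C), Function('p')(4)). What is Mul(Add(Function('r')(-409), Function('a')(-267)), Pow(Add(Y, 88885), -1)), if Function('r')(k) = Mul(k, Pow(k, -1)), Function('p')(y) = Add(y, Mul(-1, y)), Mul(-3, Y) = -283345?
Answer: Rational(201, 137500) ≈ 0.0014618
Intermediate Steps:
Y = Rational(283345, 3) (Y = Mul(Rational(-1, 3), -283345) = Rational(283345, 3) ≈ 94448.)
Function('p')(y) = 0
Function('r')(k) = 1
Function('a')(C) = Mul(-1, C) (Function('a')(C) = Add(Mul(-1, C), 0) = Mul(-1, C))
Mul(Add(Function('r')(-409), Function('a')(-267)), Pow(Add(Y, 88885), -1)) = Mul(Add(1, Mul(-1, -267)), Pow(Add(Rational(283345, 3), 88885), -1)) = Mul(Add(1, 267), Pow(Rational(550000, 3), -1)) = Mul(268, Rational(3, 550000)) = Rational(201, 137500)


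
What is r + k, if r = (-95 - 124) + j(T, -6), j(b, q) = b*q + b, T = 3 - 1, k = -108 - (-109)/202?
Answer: -67965/202 ≈ -336.46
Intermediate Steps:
k = -21707/202 (k = -108 - (-109)/202 = -108 - 1*(-109/202) = -108 + 109/202 = -21707/202 ≈ -107.46)
T = 2
j(b, q) = b + b*q
r = -229 (r = (-95 - 124) + 2*(1 - 6) = -219 + 2*(-5) = -219 - 10 = -229)
r + k = -229 - 21707/202 = -67965/202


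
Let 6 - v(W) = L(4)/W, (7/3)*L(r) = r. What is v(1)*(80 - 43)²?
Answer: 41070/7 ≈ 5867.1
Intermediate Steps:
L(r) = 3*r/7
v(W) = 6 - 12/(7*W) (v(W) = 6 - (3/7)*4/W = 6 - 12/(7*W))
v(1)*(80 - 43)² = (6 - 12/7/1)*(80 - 43)² = (6 - 12/7*1)*37² = (6 - 12/7)*1369 = (30/7)*1369 = 41070/7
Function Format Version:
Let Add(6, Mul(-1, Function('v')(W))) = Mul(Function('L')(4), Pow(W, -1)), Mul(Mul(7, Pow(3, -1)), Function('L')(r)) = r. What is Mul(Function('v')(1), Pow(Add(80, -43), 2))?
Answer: Rational(41070, 7) ≈ 5867.1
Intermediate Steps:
Function('L')(r) = Mul(Rational(3, 7), r)
Function('v')(W) = Add(6, Mul(Rational(-12, 7), Pow(W, -1))) (Function('v')(W) = Add(6, Mul(-1, Mul(Mul(Rational(3, 7), 4), Pow(W, -1)))) = Add(6, Mul(-1, Mul(Rational(12, 7), Pow(W, -1)))) = Add(6, Mul(Rational(-12, 7), Pow(W, -1))))
Mul(Function('v')(1), Pow(Add(80, -43), 2)) = Mul(Add(6, Mul(Rational(-12, 7), Pow(1, -1))), Pow(Add(80, -43), 2)) = Mul(Add(6, Mul(Rational(-12, 7), 1)), Pow(37, 2)) = Mul(Add(6, Rational(-12, 7)), 1369) = Mul(Rational(30, 7), 1369) = Rational(41070, 7)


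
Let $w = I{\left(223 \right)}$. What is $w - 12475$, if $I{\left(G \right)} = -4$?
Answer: $-12479$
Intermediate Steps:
$w = -4$
$w - 12475 = -4 - 12475 = -12479$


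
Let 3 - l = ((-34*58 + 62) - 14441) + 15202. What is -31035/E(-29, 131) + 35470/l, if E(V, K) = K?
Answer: -15552875/75456 ≈ -206.12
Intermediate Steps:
l = 1152 (l = 3 - (((-34*58 + 62) - 14441) + 15202) = 3 - (((-1972 + 62) - 14441) + 15202) = 3 - ((-1910 - 14441) + 15202) = 3 - (-16351 + 15202) = 3 - 1*(-1149) = 3 + 1149 = 1152)
-31035/E(-29, 131) + 35470/l = -31035/131 + 35470/1152 = -31035*1/131 + 35470*(1/1152) = -31035/131 + 17735/576 = -15552875/75456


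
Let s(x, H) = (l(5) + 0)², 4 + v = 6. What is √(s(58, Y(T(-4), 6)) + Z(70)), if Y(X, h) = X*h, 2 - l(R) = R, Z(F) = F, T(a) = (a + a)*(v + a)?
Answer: √79 ≈ 8.8882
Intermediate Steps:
v = 2 (v = -4 + 6 = 2)
T(a) = 2*a*(2 + a) (T(a) = (a + a)*(2 + a) = (2*a)*(2 + a) = 2*a*(2 + a))
l(R) = 2 - R
s(x, H) = 9 (s(x, H) = ((2 - 1*5) + 0)² = ((2 - 5) + 0)² = (-3 + 0)² = (-3)² = 9)
√(s(58, Y(T(-4), 6)) + Z(70)) = √(9 + 70) = √79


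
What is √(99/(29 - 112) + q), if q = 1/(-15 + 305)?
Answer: I*√689051890/24070 ≈ 1.0906*I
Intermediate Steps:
q = 1/290 ≈ 0.0034483
√(99/(29 - 112) + q) = √(99/(29 - 112) + 1/290) = √(99/(-83) + 1/290) = √(99*(-1/83) + 1/290) = √(-99/83 + 1/290) = √(-28627/24070) = I*√689051890/24070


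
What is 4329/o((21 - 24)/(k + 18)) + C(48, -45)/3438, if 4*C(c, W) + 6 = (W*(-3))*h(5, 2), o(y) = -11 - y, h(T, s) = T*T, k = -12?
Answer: -13221563/32088 ≈ -412.04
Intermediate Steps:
h(T, s) = T²
C(c, W) = -3/2 - 75*W/4 (C(c, W) = -3/2 + ((W*(-3))*5²)/4 = -3/2 + (-3*W*25)/4 = -3/2 + (-75*W)/4 = -3/2 - 75*W/4)
4329/o((21 - 24)/(k + 18)) + C(48, -45)/3438 = 4329/(-11 - (21 - 24)/(-12 + 18)) + (-3/2 - 75/4*(-45))/3438 = 4329/(-11 - (-3)/6) + (-3/2 + 3375/4)*(1/3438) = 4329/(-11 - (-3)/6) + (3369/4)*(1/3438) = 4329/(-11 - 1*(-½)) + 1123/4584 = 4329/(-11 + ½) + 1123/4584 = 4329/(-21/2) + 1123/4584 = 4329*(-2/21) + 1123/4584 = -2886/7 + 1123/4584 = -13221563/32088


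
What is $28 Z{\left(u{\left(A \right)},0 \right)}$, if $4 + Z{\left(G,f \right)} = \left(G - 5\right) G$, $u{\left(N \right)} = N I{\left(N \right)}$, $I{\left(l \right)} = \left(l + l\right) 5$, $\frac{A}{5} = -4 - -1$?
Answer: $141434888$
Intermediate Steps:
$A = -15$ ($A = 5 \left(-4 - -1\right) = 5 \left(-4 + 1\right) = 5 \left(-3\right) = -15$)
$I{\left(l \right)} = 10 l$ ($I{\left(l \right)} = 2 l 5 = 10 l$)
$u{\left(N \right)} = 10 N^{2}$ ($u{\left(N \right)} = N 10 N = 10 N^{2}$)
$Z{\left(G,f \right)} = -4 + G \left(-5 + G\right)$ ($Z{\left(G,f \right)} = -4 + \left(G - 5\right) G = -4 + \left(-5 + G\right) G = -4 + G \left(-5 + G\right)$)
$28 Z{\left(u{\left(A \right)},0 \right)} = 28 \left(-4 + \left(10 \left(-15\right)^{2}\right)^{2} - 5 \cdot 10 \left(-15\right)^{2}\right) = 28 \left(-4 + \left(10 \cdot 225\right)^{2} - 5 \cdot 10 \cdot 225\right) = 28 \left(-4 + 2250^{2} - 11250\right) = 28 \left(-4 + 5062500 - 11250\right) = 28 \cdot 5051246 = 141434888$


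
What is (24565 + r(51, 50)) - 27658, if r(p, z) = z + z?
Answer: -2993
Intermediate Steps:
r(p, z) = 2*z
(24565 + r(51, 50)) - 27658 = (24565 + 2*50) - 27658 = (24565 + 100) - 27658 = 24665 - 27658 = -2993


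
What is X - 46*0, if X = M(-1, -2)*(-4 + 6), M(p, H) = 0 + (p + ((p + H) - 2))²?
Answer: 72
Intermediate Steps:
M(p, H) = (-2 + H + 2*p)² (M(p, H) = 0 + (p + ((H + p) - 2))² = 0 + (p + (-2 + H + p))² = 0 + (-2 + H + 2*p)² = (-2 + H + 2*p)²)
X = 72 (X = (-2 - 2 + 2*(-1))²*(-4 + 6) = (-2 - 2 - 2)²*2 = (-6)²*2 = 36*2 = 72)
X - 46*0 = 72 - 46*0 = 72 + 0 = 72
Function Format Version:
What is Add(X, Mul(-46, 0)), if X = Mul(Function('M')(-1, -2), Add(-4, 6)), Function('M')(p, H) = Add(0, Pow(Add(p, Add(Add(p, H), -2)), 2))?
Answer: 72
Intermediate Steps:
Function('M')(p, H) = Pow(Add(-2, H, Mul(2, p)), 2) (Function('M')(p, H) = Add(0, Pow(Add(p, Add(Add(H, p), -2)), 2)) = Add(0, Pow(Add(p, Add(-2, H, p)), 2)) = Add(0, Pow(Add(-2, H, Mul(2, p)), 2)) = Pow(Add(-2, H, Mul(2, p)), 2))
X = 72 (X = Mul(Pow(Add(-2, -2, Mul(2, -1)), 2), Add(-4, 6)) = Mul(Pow(Add(-2, -2, -2), 2), 2) = Mul(Pow(-6, 2), 2) = Mul(36, 2) = 72)
Add(X, Mul(-46, 0)) = Add(72, Mul(-46, 0)) = Add(72, 0) = 72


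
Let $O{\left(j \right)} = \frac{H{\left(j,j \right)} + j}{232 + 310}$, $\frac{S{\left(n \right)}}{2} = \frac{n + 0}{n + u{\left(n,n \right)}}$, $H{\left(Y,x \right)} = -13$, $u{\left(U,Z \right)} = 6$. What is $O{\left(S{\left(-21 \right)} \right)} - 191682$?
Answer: $- \frac{519458271}{2710} \approx -1.9168 \cdot 10^{5}$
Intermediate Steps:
$S{\left(n \right)} = \frac{2 n}{6 + n}$ ($S{\left(n \right)} = 2 \frac{n + 0}{n + 6} = 2 \frac{n}{6 + n} = \frac{2 n}{6 + n}$)
$O{\left(j \right)} = - \frac{13}{542} + \frac{j}{542}$ ($O{\left(j \right)} = \frac{-13 + j}{232 + 310} = \frac{-13 + j}{542} = \left(-13 + j\right) \frac{1}{542} = - \frac{13}{542} + \frac{j}{542}$)
$O{\left(S{\left(-21 \right)} \right)} - 191682 = \left(- \frac{13}{542} + \frac{2 \left(-21\right) \frac{1}{6 - 21}}{542}\right) - 191682 = \left(- \frac{13}{542} + \frac{2 \left(-21\right) \frac{1}{-15}}{542}\right) - 191682 = \left(- \frac{13}{542} + \frac{2 \left(-21\right) \left(- \frac{1}{15}\right)}{542}\right) - 191682 = \left(- \frac{13}{542} + \frac{1}{542} \cdot \frac{14}{5}\right) - 191682 = \left(- \frac{13}{542} + \frac{7}{1355}\right) - 191682 = - \frac{51}{2710} - 191682 = - \frac{519458271}{2710}$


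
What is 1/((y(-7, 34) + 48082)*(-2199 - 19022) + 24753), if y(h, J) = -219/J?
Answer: -34/34686347147 ≈ -9.8021e-10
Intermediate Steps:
1/((y(-7, 34) + 48082)*(-2199 - 19022) + 24753) = 1/((-219/34 + 48082)*(-2199 - 19022) + 24753) = 1/((-219*1/34 + 48082)*(-21221) + 24753) = 1/((-219/34 + 48082)*(-21221) + 24753) = 1/((1634569/34)*(-21221) + 24753) = 1/(-34687188749/34 + 24753) = 1/(-34686347147/34) = -34/34686347147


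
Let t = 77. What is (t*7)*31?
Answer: 16709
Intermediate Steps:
(t*7)*31 = (77*7)*31 = 539*31 = 16709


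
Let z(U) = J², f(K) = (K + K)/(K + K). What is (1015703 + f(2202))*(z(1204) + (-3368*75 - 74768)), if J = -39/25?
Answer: -207816572034216/625 ≈ -3.3251e+11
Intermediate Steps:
J = -39/25 (J = -39*1/25 = -39/25 ≈ -1.5600)
f(K) = 1 (f(K) = (2*K)/((2*K)) = (2*K)*(1/(2*K)) = 1)
z(U) = 1521/625 (z(U) = (-39/25)² = 1521/625)
(1015703 + f(2202))*(z(1204) + (-3368*75 - 74768)) = (1015703 + 1)*(1521/625 + (-3368*75 - 74768)) = 1015704*(1521/625 + (-252600 - 74768)) = 1015704*(1521/625 - 327368) = 1015704*(-204603479/625) = -207816572034216/625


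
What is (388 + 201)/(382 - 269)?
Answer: 589/113 ≈ 5.2124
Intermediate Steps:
(388 + 201)/(382 - 269) = 589/113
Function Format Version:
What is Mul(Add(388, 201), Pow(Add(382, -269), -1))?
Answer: Rational(589, 113) ≈ 5.2124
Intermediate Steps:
Mul(Add(388, 201), Pow(Add(382, -269), -1)) = Mul(589, Pow(113, -1)) = Mul(589, Rational(1, 113)) = Rational(589, 113)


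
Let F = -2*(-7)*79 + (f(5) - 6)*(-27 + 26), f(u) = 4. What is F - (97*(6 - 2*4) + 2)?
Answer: 1300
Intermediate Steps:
F = 1108 (F = -2*(-7)*79 + (4 - 6)*(-27 + 26) = 14*79 - 2*(-1) = 1106 + 2 = 1108)
F - (97*(6 - 2*4) + 2) = 1108 - (97*(6 - 2*4) + 2) = 1108 - (97*(6 - 8) + 2) = 1108 - (97*(-2) + 2) = 1108 - (-194 + 2) = 1108 - 1*(-192) = 1108 + 192 = 1300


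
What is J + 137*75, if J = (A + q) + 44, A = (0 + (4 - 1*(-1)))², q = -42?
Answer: 10302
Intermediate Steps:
A = 25 (A = (0 + (4 + 1))² = (0 + 5)² = 5² = 25)
J = 27 (J = (25 - 42) + 44 = -17 + 44 = 27)
J + 137*75 = 27 + 137*75 = 27 + 10275 = 10302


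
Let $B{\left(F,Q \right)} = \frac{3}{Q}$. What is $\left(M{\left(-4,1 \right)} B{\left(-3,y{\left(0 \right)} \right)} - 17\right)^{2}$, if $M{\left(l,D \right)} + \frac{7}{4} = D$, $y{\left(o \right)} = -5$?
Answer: $\frac{109561}{400} \approx 273.9$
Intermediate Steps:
$M{\left(l,D \right)} = - \frac{7}{4} + D$
$\left(M{\left(-4,1 \right)} B{\left(-3,y{\left(0 \right)} \right)} - 17\right)^{2} = \left(\left(- \frac{7}{4} + 1\right) \frac{3}{-5} - 17\right)^{2} = \left(- \frac{3 \cdot 3 \left(- \frac{1}{5}\right)}{4} - 17\right)^{2} = \left(\left(- \frac{3}{4}\right) \left(- \frac{3}{5}\right) - 17\right)^{2} = \left(\frac{9}{20} - 17\right)^{2} = \left(- \frac{331}{20}\right)^{2} = \frac{109561}{400}$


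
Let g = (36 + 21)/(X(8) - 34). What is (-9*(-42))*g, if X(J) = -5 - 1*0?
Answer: -7182/13 ≈ -552.46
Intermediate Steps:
X(J) = -5 (X(J) = -5 + 0 = -5)
g = -19/13 (g = (36 + 21)/(-5 - 34) = 57/(-39) = 57*(-1/39) = -19/13 ≈ -1.4615)
(-9*(-42))*g = -9*(-42)*(-19/13) = 378*(-19/13) = -7182/13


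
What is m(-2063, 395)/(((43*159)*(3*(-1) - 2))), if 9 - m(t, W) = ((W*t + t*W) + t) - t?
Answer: -1629779/34185 ≈ -47.675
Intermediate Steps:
m(t, W) = 9 - 2*W*t (m(t, W) = 9 - (((W*t + t*W) + t) - t) = 9 - (((W*t + W*t) + t) - t) = 9 - ((2*W*t + t) - t) = 9 - ((t + 2*W*t) - t) = 9 - 2*W*t)
m(-2063, 395)/(((43*159)*(3*(-1) - 2))) = (9 - 2*395*(-2063))/(((43*159)*(3*(-1) - 2))) = (9 + 1629770)/((6837*(-3 - 2))) = 1629779/((6837*(-5))) = 1629779/(-34185) = 1629779*(-1/34185) = -1629779/34185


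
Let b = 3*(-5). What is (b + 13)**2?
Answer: 4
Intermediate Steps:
b = -15
(b + 13)**2 = (-15 + 13)**2 = (-2)**2 = 4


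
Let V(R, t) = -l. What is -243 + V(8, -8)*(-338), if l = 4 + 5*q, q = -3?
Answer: -3961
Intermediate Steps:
l = -11 (l = 4 + 5*(-3) = 4 - 15 = -11)
V(R, t) = 11 (V(R, t) = -1*(-11) = 11)
-243 + V(8, -8)*(-338) = -243 + 11*(-338) = -243 - 3718 = -3961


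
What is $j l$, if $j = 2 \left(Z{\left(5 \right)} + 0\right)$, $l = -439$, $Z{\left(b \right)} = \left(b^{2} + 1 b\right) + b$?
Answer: $-30730$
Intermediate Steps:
$Z{\left(b \right)} = b^{2} + 2 b$ ($Z{\left(b \right)} = \left(b^{2} + b\right) + b = \left(b + b^{2}\right) + b = b^{2} + 2 b$)
$j = 70$ ($j = 2 \left(5 \left(2 + 5\right) + 0\right) = 2 \left(5 \cdot 7 + 0\right) = 2 \left(35 + 0\right) = 2 \cdot 35 = 70$)
$j l = 70 \left(-439\right) = -30730$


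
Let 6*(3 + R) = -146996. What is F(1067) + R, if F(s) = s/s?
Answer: -73504/3 ≈ -24501.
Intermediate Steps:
R = -73507/3 (R = -3 + (⅙)*(-146996) = -3 - 73498/3 = -73507/3 ≈ -24502.)
F(s) = 1
F(1067) + R = 1 - 73507/3 = -73504/3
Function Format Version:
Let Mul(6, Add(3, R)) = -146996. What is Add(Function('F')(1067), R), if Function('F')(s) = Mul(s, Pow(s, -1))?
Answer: Rational(-73504, 3) ≈ -24501.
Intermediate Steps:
R = Rational(-73507, 3) (R = Add(-3, Mul(Rational(1, 6), -146996)) = Add(-3, Rational(-73498, 3)) = Rational(-73507, 3) ≈ -24502.)
Function('F')(s) = 1
Add(Function('F')(1067), R) = Add(1, Rational(-73507, 3)) = Rational(-73504, 3)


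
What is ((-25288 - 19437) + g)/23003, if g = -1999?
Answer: -46724/23003 ≈ -2.0312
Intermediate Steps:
((-25288 - 19437) + g)/23003 = ((-25288 - 19437) - 1999)/23003 = (-44725 - 1999)*(1/23003) = -46724*1/23003 = -46724/23003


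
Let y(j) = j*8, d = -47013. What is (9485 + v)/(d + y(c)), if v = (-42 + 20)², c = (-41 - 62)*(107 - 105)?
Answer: -9969/48661 ≈ -0.20487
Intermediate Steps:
c = -206 (c = -103*2 = -206)
y(j) = 8*j
v = 484 (v = (-22)² = 484)
(9485 + v)/(d + y(c)) = (9485 + 484)/(-47013 + 8*(-206)) = 9969/(-47013 - 1648) = 9969/(-48661) = 9969*(-1/48661) = -9969/48661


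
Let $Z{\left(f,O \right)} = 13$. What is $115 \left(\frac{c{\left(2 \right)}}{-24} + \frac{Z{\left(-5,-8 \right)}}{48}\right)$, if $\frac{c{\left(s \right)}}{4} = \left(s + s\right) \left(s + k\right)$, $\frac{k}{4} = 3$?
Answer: $- \frac{16675}{16} \approx -1042.2$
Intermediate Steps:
$k = 12$ ($k = 4 \cdot 3 = 12$)
$c{\left(s \right)} = 8 s \left(12 + s\right)$ ($c{\left(s \right)} = 4 \left(s + s\right) \left(s + 12\right) = 4 \cdot 2 s \left(12 + s\right) = 8 s \left(12 + s\right)$)
$115 \left(\frac{c{\left(2 \right)}}{-24} + \frac{Z{\left(-5,-8 \right)}}{48}\right) = 115 \left(\frac{8 \cdot 2 \left(12 + 2\right)}{-24} + \frac{13}{48}\right) = 115 \left(8 \cdot 2 \cdot 14 \left(- \frac{1}{24}\right) + 13 \cdot \frac{1}{48}\right) = 115 \left(224 \left(- \frac{1}{24}\right) + \frac{13}{48}\right) = 115 \left(- \frac{28}{3} + \frac{13}{48}\right) = 115 \left(- \frac{145}{16}\right) = - \frac{16675}{16}$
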